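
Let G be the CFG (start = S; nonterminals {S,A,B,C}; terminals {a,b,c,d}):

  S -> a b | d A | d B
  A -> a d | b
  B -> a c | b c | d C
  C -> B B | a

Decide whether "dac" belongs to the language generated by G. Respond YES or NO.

CNF form of G:
  S -> T0 T3 | T1 A | T1 B
  A -> T0 T1 | b
  B -> T0 T2 | T1 C | T3 T2
  C -> B B | a
  T0 -> a
  T1 -> d
  T2 -> c
  T3 -> b

CYK fill:
  cell(0,0) d: {T1}  orig:{}
  cell(1,1) a: {C,T0}  orig:{C}
  cell(2,2) c: {T2}  orig:{}
  cell(0,1) da: {B}
  cell(1,2) ac: {B}
  cell(0,2) dac: {S}

S ∈ T[0,2] ⇒ YES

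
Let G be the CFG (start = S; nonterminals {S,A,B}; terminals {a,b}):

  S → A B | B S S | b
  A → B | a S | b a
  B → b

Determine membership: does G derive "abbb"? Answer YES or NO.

Convert to CNF:
  S -> A B | B X2 | b
  A -> T0 S | T1 T0 | b
  B -> b
  T0 -> a
  T1 -> b
  X2 -> S S

CYK table (by increasing span):
  [0..0]={T0}  "a"  orig:{}
  [1..1]={A,B,S,T1}  "b"  orig:{A,B,S}
  [2..2]={A,B,S,T1}  "b"  orig:{A,B,S}
  [3..3]={A,B,S,T1}  "b"  orig:{A,B,S}
  [0..1]={A}  "ab"
  [1..2]={S,X2}  "bb"  orig:{S}
  [2..3]={S,X2}  "bb"  orig:{S}
  [0..2]={A,S}  "abb"
  [1..3]={S,X2}  "bbb"  orig:{S}
  [0..3]={A,S,X2}  "abbb"  orig:{A,S}

S ∈ T[0,3] ⇒ YES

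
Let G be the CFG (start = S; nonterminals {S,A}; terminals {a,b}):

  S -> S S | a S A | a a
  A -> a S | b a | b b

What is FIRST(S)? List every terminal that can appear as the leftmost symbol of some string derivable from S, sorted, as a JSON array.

FIRST sets, iterate to fixpoint:
pass 1:
  A via A→a S: +{a}
  A via A→b a: +{b}
  S via S→a S A: +{a}
  FIRST[S]={a}  FIRST[A]={a,b}
pass 2: (stable)
  FIRST[S]={a}  FIRST[A]={a,b}

FIRST(S) = ["a"]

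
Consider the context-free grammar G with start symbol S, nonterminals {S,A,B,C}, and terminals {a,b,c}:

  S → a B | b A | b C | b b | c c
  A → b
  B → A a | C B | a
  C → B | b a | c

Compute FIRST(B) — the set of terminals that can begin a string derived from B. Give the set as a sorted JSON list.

Compute FIRST by fixpoint:
pass 1:
  A via A→b: +{b}
  B via B→A a: +{b}
  B via B→a: +{a}
  C via C→B: +{a,b}
  C via C→c: +{c}
  S via S→a B: +{a}
  S via S→b A: +{b}
  S via S→c c: +{c}
  FIRST[S]={a,b,c}  FIRST[A]={b}  FIRST[B]={a,b}  FIRST[C]={a,b,c}
pass 2:
  B via B→C B: +{c}
  FIRST[S]={a,b,c}  FIRST[A]={b}  FIRST[B]={a,b,c}  FIRST[C]={a,b,c}
pass 3: done
  FIRST[S]={a,b,c}  FIRST[A]={b}  FIRST[B]={a,b,c}  FIRST[C]={a,b,c}

FIRST(B) = ["a", "b", "c"]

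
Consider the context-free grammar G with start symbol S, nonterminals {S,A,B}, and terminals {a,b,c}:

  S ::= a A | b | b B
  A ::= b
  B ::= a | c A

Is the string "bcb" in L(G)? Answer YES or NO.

CNF form of G:
  S -> T1 A | T2 B | b
  A -> b
  B -> T0 A | a
  T0 -> c
  T1 -> a
  T2 -> b

CYK fill:
  cell(0,0) b: {A,S,T2}  orig:{A,S}
  cell(1,1) c: {T0}  orig:{}
  cell(2,2) b: {A,S,T2}  orig:{A,S}
  cell(0,1) bc: ∅
  cell(1,2) cb: {B}
  cell(0,2) bcb: {S}

S ∈ T[0,2] ⇒ YES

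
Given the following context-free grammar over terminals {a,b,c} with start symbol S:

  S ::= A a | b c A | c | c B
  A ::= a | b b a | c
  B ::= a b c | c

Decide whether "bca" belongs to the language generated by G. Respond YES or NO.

CNF form of G:
  S -> A T1 | T0 X5 | T2 B | c
  A -> T0 X3 | a | c
  B -> T1 X4 | c
  T0 -> b
  T1 -> a
  T2 -> c
  X3 -> T0 T1
  X4 -> T0 T2
  X5 -> T2 A

CYK fill:
  cell(0,0) b: {T0}  orig:{}
  cell(1,1) c: {A,B,S,T2}  orig:{A,B,S}
  cell(2,2) a: {A,T1}  orig:{A}
  cell(0,1) bc: {X4}  orig:{}
  cell(1,2) ca: {S,X5}  orig:{S}
  cell(0,2) bca: {S}

S ∈ T[0,2] ⇒ YES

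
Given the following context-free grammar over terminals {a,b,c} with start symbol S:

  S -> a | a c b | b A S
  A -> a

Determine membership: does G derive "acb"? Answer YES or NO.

CNF form of G:
  S -> T0 X3 | T2 X4 | a
  A -> a
  T0 -> a
  T1 -> c
  T2 -> b
  X3 -> T1 T2
  X4 -> A S

CYK table (by increasing span):
  T[0,0] 'a' = {A,S,T0}  orig:{A,S}
  T[1,1] 'c' = {T1}  orig:{}
  T[2,2] 'b' = {T2}  orig:{}
  T[0,1] 'ac' = ∅
  T[1,2] 'cb' = {X3}  orig:{}
  T[0,2] 'acb' = {S}

S ∈ T[0,2] ⇒ YES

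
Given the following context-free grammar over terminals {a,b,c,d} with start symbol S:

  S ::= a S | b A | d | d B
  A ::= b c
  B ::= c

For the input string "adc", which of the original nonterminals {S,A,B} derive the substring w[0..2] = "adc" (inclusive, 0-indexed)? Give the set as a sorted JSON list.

Convert to CNF:
  S -> T0 A | T2 S | T3 B | d
  A -> T0 T1
  B -> c
  T0 -> b
  T1 -> c
  T2 -> a
  T3 -> d

CYK table (by increasing span) — only the sub-triangle for w[0..2]:
  [0..0]={T2}  "a"  orig:{}
  [1..1]={S,T3}  "d"  orig:{S}
  [2..2]={B,T1}  "c"  orig:{B}
  [0..1]={S}  "ad"
  [1..2]={S}  "dc"
  [0..2]={S}  "adc"

Original NTs in T[0,2] deriving "adc": ["S"]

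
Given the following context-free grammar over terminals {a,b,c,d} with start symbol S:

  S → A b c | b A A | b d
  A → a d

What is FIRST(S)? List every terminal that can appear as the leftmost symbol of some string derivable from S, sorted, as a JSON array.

FIRST sets, iterate to fixpoint:
round 1:
  A via A→a d: +{a}
  S via S→A b c: +{a}
  S via S→b A A: +{b}
  S: {a,b}  A: {a}
round 2: (no change)
  S: {a,b}  A: {a}

FIRST(S) = ["a", "b"]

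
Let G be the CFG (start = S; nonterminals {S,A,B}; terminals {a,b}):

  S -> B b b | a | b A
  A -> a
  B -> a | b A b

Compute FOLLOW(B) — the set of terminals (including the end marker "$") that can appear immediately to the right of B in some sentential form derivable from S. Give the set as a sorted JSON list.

FIRST sets, iterate to fixpoint:
iter 1:
  A via A→a: +{a}
  B via B→a: +{a}
  B via B→b A b: +{b}
  S via S→B b b: +{a,b}
  FIRST(S)={a,b}  FIRST(A)={a}  FIRST(B)={a,b}
iter 2: (no change)
  FIRST(S)={a,b}  FIRST(A)={a}  FIRST(B)={a,b}

FOLLOW iteration:
seed FOLLOW(S) with $
[1]
  B→b A b: FOLLOW(A) ⊇ FIRST(b) = {b}; new: +{b}
  S→B b b: FOLLOW(B) ⊇ FIRST(b) = {b}; new: +{b}
  S→b A: FOLLOW(A) ⊇ FOLLOW(S) ⊇ {$}; new: +{$}
  FOLLOW[S]={$}  FOLLOW[A]={$,b}  FOLLOW[B]={b}
[2] done
  FOLLOW[S]={$}  FOLLOW[A]={$,b}  FOLLOW[B]={b}

FOLLOW(B) = ["b"]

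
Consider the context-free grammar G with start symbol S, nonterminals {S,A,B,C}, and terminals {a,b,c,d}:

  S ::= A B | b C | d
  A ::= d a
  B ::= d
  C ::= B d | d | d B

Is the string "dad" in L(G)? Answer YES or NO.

CNF form of G:
  S -> A B | T2 C | d
  A -> T0 T1
  B -> d
  C -> B T0 | T0 B | d
  T0 -> d
  T1 -> a
  T2 -> b

Fill CYK table bottom-up:
  T[0,0] 'd' = {B,C,S,T0}  orig:{B,C,S}
  T[1,1] 'a' = {T1}  orig:{}
  T[2,2] 'd' = {B,C,S,T0}  orig:{B,C,S}
  T[0,1] 'da' = {A}
  T[1,2] 'ad' = ∅
  T[0,2] 'dad' = {S}

S ∈ T[0,2] ⇒ YES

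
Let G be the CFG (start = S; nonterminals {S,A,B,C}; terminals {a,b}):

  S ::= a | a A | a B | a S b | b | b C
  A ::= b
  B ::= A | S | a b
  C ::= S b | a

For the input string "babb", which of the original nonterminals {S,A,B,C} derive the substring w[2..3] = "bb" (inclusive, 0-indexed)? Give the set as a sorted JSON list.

CNF form of G:
  S -> T0 A | T0 B | T0 X3 | T1 C | a | b
  A -> b
  B -> T0 A | T0 B | T0 T1 | T0 X2 | T1 C | a | b
  C -> S T1 | a
  T0 -> a
  T1 -> b
  X2 -> S T1
  X3 -> S T1

Fill CYK table bottom-up (cells [i..j] with 2 ≤ i ≤ j ≤ 3 only):
  [2..2]={A,B,S,T1}  "b"  orig:{A,B,S}
  [3..3]={A,B,S,T1}  "b"  orig:{A,B,S}
  [2..3]={C,X2,X3}  "bb"  orig:{C}

Original NTs in T[2,3] deriving "bb": ["C"]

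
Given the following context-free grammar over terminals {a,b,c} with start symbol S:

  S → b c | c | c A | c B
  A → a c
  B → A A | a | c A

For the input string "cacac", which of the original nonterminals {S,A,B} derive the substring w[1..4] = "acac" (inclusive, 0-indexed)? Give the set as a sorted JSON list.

CNF form of G:
  S -> T1 A | T1 B | T2 T1 | c
  A -> T0 T1
  B -> A A | T1 A | a
  T0 -> a
  T1 -> c
  T2 -> b

Fill CYK table bottom-up — only the sub-triangle for w[1..4]:
  T[1,1] 'a' = {B,T0}  orig:{B}
  T[2,2] 'c' = {S,T1}  orig:{S}
  T[3,3] 'a' = {B,T0}  orig:{B}
  T[4,4] 'c' = {S,T1}  orig:{S}
  T[1,2] 'ac' = {A}
  T[2,3] 'ca' = {S}
  T[3,4] 'ac' = {A}
  T[1,3] 'aca' = ∅
  T[2,4] 'cac' = {B,S}
  T[1,4] 'acac' = {B}

Original NTs in T[1,4] deriving "acac": ["B"]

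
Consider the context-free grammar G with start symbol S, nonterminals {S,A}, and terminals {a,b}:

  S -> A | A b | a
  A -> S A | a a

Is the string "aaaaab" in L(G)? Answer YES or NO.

CNF form of G:
  S -> A T1 | S A | T0 T0 | a
  A -> S A | T0 T0
  T0 -> a
  T1 -> b

CYK table (by increasing span):
  cell(0,0) a: {S,T0}  orig:{S}
  cell(1,1) a: {S,T0}  orig:{S}
  cell(2,2) a: {S,T0}  orig:{S}
  cell(3,3) a: {S,T0}  orig:{S}
  cell(4,4) a: {S,T0}  orig:{S}
  cell(5,5) b: {T1}  orig:{}
  cell(0,1) aa: {A,S}
  cell(1,2) aa: {A,S}
  cell(2,3) aa: {A,S}
  cell(3,4) aa: {A,S}
  cell(4,5) ab: ∅
  cell(0,2) aaa: {A,S}
  cell(1,3) aaa: {A,S}
  cell(2,4) aaa: {A,S}
  cell(3,5) aab: {S}
  cell(0,3) aaaa: {A,S}
  cell(1,4) aaaa: {A,S}
  cell(2,5) aaab: {S}
  cell(0,4) aaaaa: {A,S}
  cell(1,5) aaaab: {S}
  cell(0,5) aaaaab: {S}

S ∈ T[0,5] ⇒ YES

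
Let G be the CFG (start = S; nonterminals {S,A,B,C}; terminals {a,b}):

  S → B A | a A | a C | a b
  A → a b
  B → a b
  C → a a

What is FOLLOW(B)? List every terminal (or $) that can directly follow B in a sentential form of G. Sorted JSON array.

FIRST sets, iterate to fixpoint:
pass 1:
  A via A→a b: +{a}
  B via B→a b: +{a}
  C via C→a a: +{a}
  S via S→B A: +{a}
  FIRST[S]={a}  FIRST[A]={a}  FIRST[B]={a}  FIRST[C]={a}
pass 2: (stable)
  FIRST[S]={a}  FIRST[A]={a}  FIRST[B]={a}  FIRST[C]={a}

FOLLOW iteration:
initialize: $ ∈ FOLLOW(S)
[1]
  S→B A: FOLLOW(B) ⊇ FIRST(A) = {a}; new: +{a}
  S→B A: FOLLOW(A) ⊇ FOLLOW(S) ⊇ {$}; new: +{$}
  S→a C: FOLLOW(C) ⊇ FOLLOW(S) ⊇ {$}; new: +{$}
  FOLLOW[S]={$}  FOLLOW[A]={$}  FOLLOW[B]={a}  FOLLOW[C]={$}
[2] — fixpoint
  FOLLOW[S]={$}  FOLLOW[A]={$}  FOLLOW[B]={a}  FOLLOW[C]={$}

FOLLOW(B) = ["a"]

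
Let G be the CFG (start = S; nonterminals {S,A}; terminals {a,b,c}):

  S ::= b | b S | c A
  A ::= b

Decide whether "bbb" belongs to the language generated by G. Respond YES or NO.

Convert to CNF:
  S -> T0 S | T1 A | b
  A -> b
  T0 -> b
  T1 -> c

CYK fill:
  T[0,0] 'b' = {A,S,T0}  orig:{A,S}
  T[1,1] 'b' = {A,S,T0}  orig:{A,S}
  T[2,2] 'b' = {A,S,T0}  orig:{A,S}
  T[0,1] 'bb' = {S}
  T[1,2] 'bb' = {S}
  T[0,2] 'bbb' = {S}

S ∈ T[0,2] ⇒ YES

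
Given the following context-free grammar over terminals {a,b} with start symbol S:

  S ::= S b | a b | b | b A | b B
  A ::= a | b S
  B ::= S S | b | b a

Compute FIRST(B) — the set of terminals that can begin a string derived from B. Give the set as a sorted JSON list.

FIRST sets, iterate to fixpoint:
pass 1:
  A via A→a: +{a}
  A via A→b S: +{b}
  B via B→b: +{b}
  S via S→a b: +{a}
  S via S→b: +{b}
  FIRST(S)={a,b}  FIRST(A)={a,b}  FIRST(B)={b}
pass 2:
  B via B→S S: +{a}
  FIRST(S)={a,b}  FIRST(A)={a,b}  FIRST(B)={a,b}
pass 3: done
  FIRST(S)={a,b}  FIRST(A)={a,b}  FIRST(B)={a,b}

FIRST(B) = ["a", "b"]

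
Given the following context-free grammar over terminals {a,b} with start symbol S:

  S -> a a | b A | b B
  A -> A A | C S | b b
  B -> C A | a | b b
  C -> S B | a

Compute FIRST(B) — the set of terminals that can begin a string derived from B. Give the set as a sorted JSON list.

FIRST iteration:
iter 1:
  A via A→b b: +{b}
  B via B→a: +{a}
  B via B→b b: +{b}
  C via C→a: +{a}
  S via S→a a: +{a}
  S via S→b A: +{b}
  FIRST[S]={a,b}  FIRST[A]={b}  FIRST[B]={a,b}  FIRST[C]={a}
iter 2:
  A via A→C S: +{a}
  C via C→S B: +{b}
  FIRST[S]={a,b}  FIRST[A]={a,b}  FIRST[B]={a,b}  FIRST[C]={a,b}
iter 3: — fixpoint
  FIRST[S]={a,b}  FIRST[A]={a,b}  FIRST[B]={a,b}  FIRST[C]={a,b}

FIRST(B) = ["a", "b"]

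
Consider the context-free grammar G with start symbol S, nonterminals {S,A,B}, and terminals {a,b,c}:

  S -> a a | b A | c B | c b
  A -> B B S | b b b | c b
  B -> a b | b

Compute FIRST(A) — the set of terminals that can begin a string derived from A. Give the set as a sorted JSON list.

FIRST iteration:
iter 1:
  A via A→b b b: +{b}
  A via A→c b: +{c}
  B via B→a b: +{a}
  B via B→b: +{b}
  S via S→a a: +{a}
  S via S→b A: +{b}
  S via S→c B: +{c}
  FIRST(S)={a,b,c}  FIRST(A)={b,c}  FIRST(B)={a,b}
iter 2:
  A via A→B B S: +{a}
  FIRST(S)={a,b,c}  FIRST(A)={a,b,c}  FIRST(B)={a,b}
iter 3: — fixpoint
  FIRST(S)={a,b,c}  FIRST(A)={a,b,c}  FIRST(B)={a,b}

FIRST(A) = ["a", "b", "c"]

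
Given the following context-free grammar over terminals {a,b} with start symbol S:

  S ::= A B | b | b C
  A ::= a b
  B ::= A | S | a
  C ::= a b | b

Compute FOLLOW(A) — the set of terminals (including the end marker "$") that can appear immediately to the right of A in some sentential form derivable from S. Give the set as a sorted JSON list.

Compute FIRST by fixpoint:
iter 1:
  A via A→a b: +{a}
  B via B→A: +{a}
  C via C→a b: +{a}
  C via C→b: +{b}
  S via S→A B: +{a}
  S via S→b: +{b}
  FIRST(S)={a,b}  FIRST(A)={a}  FIRST(B)={a}  FIRST(C)={a,b}
iter 2:
  B via B→S: +{b}
  FIRST(S)={a,b}  FIRST(A)={a}  FIRST(B)={a,b}  FIRST(C)={a,b}
iter 3: (stable)
  FIRST(S)={a,b}  FIRST(A)={a}  FIRST(B)={a,b}  FIRST(C)={a,b}

Compute FOLLOW by fixpoint:
initialize: $ ∈ FOLLOW(S)
pass 1:
  S→A B: FOLLOW(A) ⊇ FIRST(B) = {a,b}; new: +{a,b}
  S→A B: FOLLOW(B) ⊇ FOLLOW(S) ⊇ {$}; new: +{$}
  S→b C: FOLLOW(C) ⊇ FOLLOW(S) ⊇ {$}; new: +{$}
  FOLLOW[S]={$}  FOLLOW[A]={a,b}  FOLLOW[B]={$}  FOLLOW[C]={$}
pass 2:
  B→A: FOLLOW(A) ⊇ FOLLOW(B) ⊇ {$}; new: +{$}
  FOLLOW[S]={$}  FOLLOW[A]={$,a,b}  FOLLOW[B]={$}  FOLLOW[C]={$}
pass 3: (no change)
  FOLLOW[S]={$}  FOLLOW[A]={$,a,b}  FOLLOW[B]={$}  FOLLOW[C]={$}

FOLLOW(A) = ["$", "a", "b"]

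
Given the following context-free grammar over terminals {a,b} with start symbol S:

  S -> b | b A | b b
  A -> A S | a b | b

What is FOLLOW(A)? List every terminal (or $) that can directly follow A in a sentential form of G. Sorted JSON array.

Compute FIRST by fixpoint:
pass 1:
  A via A→a b: +{a}
  A via A→b: +{b}
  S via S→b: +{b}
  S: {b}  A: {a,b}
pass 2: done
  S: {b}  A: {a,b}

Compute FOLLOW by fixpoint:
FOLLOW(S) := {$}
pass 1:
  A→A S: FOLLOW(A) ⊇ FIRST(S) = {b}; new: +{b}
  A→A S: FOLLOW(S) ⊇ FOLLOW(A) ⊇ {b}; new: +{b}
  S→b A: FOLLOW(A) ⊇ FOLLOW(S) ⊇ {$,b}; new: +{$}
  FOLLOW(S)={$,b}  FOLLOW(A)={$,b}
pass 2: — fixpoint
  FOLLOW(S)={$,b}  FOLLOW(A)={$,b}

FOLLOW(A) = ["$", "b"]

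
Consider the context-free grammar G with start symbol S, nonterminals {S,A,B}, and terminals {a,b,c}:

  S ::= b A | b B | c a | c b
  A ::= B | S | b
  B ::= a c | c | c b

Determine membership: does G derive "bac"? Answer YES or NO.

Convert to CNF:
  S -> T1 T0 | T1 T2 | T2 A | T2 B
  A -> T0 T1 | T1 T0 | T1 T2 | T2 A | T2 B | b | c
  B -> T0 T1 | T1 T2 | c
  T0 -> a
  T1 -> c
  T2 -> b

CYK fill:
  T[0,0] 'b' = {A,T2}  orig:{A}
  T[1,1] 'a' = {T0}  orig:{}
  T[2,2] 'c' = {A,B,T1}  orig:{A,B}
  T[0,1] 'ba' = ∅
  T[1,2] 'ac' = {A,B}
  T[0,2] 'bac' = {A,S}

S ∈ T[0,2] ⇒ YES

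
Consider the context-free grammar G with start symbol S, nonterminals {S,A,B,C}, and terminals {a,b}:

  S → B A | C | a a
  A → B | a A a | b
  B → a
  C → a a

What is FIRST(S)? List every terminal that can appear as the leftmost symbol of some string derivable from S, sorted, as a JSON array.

FIRST iteration:
pass 1:
  A via A→a A a: +{a}
  A via A→b: +{b}
  B via B→a: +{a}
  C via C→a a: +{a}
  S via S→B A: +{a}
  S: {a}  A: {a,b}  B: {a}  C: {a}
pass 2: (stable)
  S: {a}  A: {a,b}  B: {a}  C: {a}

FIRST(S) = ["a"]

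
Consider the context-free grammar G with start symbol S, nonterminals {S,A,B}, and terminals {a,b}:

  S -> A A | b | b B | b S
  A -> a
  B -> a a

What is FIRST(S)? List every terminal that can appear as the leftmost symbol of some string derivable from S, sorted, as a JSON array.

FIRST iteration:
pass 1:
  A via A→a: +{a}
  B via B→a a: +{a}
  S via S→A A: +{a}
  S via S→b: +{b}
  FIRST[S]={a,b}  FIRST[A]={a}  FIRST[B]={a}
pass 2: (no change)
  FIRST[S]={a,b}  FIRST[A]={a}  FIRST[B]={a}

FIRST(S) = ["a", "b"]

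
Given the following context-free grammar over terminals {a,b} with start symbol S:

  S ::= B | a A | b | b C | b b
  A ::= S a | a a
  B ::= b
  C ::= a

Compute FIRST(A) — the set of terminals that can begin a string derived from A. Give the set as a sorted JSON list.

FIRST sets, iterate to fixpoint:
[1]
  A via A→a a: +{a}
  B via B→b: +{b}
  C via C→a: +{a}
  S via S→B: +{b}
  S via S→a A: +{a}
  S: {a,b}  A: {a}  B: {b}  C: {a}
[2]
  A via A→S a: +{b}
  S: {a,b}  A: {a,b}  B: {b}  C: {a}
[3] (stable)
  S: {a,b}  A: {a,b}  B: {b}  C: {a}

FIRST(A) = ["a", "b"]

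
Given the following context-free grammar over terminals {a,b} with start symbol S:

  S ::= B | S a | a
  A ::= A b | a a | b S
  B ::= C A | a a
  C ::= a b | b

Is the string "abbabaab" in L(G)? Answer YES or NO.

Convert to CNF:
  S -> C A | S T1 | T1 T1 | a
  A -> A T0 | T0 S | T1 T1
  B -> C A | T1 T1
  C -> T1 T0 | b
  T0 -> b
  T1 -> a

CYK table (by increasing span):
  cell(0,0) a: {S,T1}  orig:{S}
  cell(1,1) b: {C,T0}  orig:{C}
  cell(2,2) b: {C,T0}  orig:{C}
  cell(3,3) a: {S,T1}  orig:{S}
  cell(4,4) b: {C,T0}  orig:{C}
  cell(5,5) a: {S,T1}  orig:{S}
  cell(6,6) a: {S,T1}  orig:{S}
  cell(7,7) b: {C,T0}  orig:{C}
  cell(0,1) ab: {C}
  cell(1,2) bb: ∅
  cell(2,3) ba: {A}
  cell(3,4) ab: {C}
  cell(4,5) ba: {A}
  cell(5,6) aa: {A,B,S}
  cell(6,7) ab: {C}
  cell(0,2) abb: ∅
  cell(1,3) bba: {B,S}
  cell(2,4) bab: {A}
  cell(3,5) aba: ∅
  cell(4,6) baa: {A,B,S}
  cell(5,7) aab: {A}
  cell(0,3) abba: {B,S}
  cell(1,4) bbab: {B,S}
  cell(2,5) baba: ∅
  cell(3,6) abaa: {B,S}
  cell(4,7) baab: {A,B,S}
  cell(0,4) abbab: {B,S}
  cell(1,5) bbaba: {S}
  cell(2,6) babaa: {A}
  cell(3,7) abaab: {B,S}
  cell(0,5) abbaba: {S}
  cell(1,6) bbabaa: {B,S}
  cell(2,7) babaab: {A}
  cell(0,6) abbabaa: {B,S}
  cell(1,7) bbabaab: {B,S}
  cell(0,7) abbabaab: {B,S}

S ∈ T[0,7] ⇒ YES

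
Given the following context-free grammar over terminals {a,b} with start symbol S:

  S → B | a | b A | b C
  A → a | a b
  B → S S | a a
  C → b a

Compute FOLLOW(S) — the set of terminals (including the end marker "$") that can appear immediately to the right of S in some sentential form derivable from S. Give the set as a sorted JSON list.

FIRST iteration:
round 1:
  A via A→a: +{a}
  B via B→a a: +{a}
  C via C→b a: +{b}
  S via S→B: +{a}
  S via S→b A: +{b}
  FIRST[S]={a,b}  FIRST[A]={a}  FIRST[B]={a}  FIRST[C]={b}
round 2:
  B via B→S S: +{b}
  FIRST[S]={a,b}  FIRST[A]={a}  FIRST[B]={a,b}  FIRST[C]={b}
round 3: — fixpoint
  FIRST[S]={a,b}  FIRST[A]={a}  FIRST[B]={a,b}  FIRST[C]={b}

FOLLOW iteration:
seed FOLLOW(S) with $
[1]
  B→S S: FOLLOW(S) ⊇ FIRST(S) = {a,b}; new: +{a,b}
  S→B: FOLLOW(B) ⊇ FOLLOW(S) ⊇ {$,a,b}; new: +{$,a,b}
  S→b A: FOLLOW(A) ⊇ FOLLOW(S) ⊇ {$,a,b}; new: +{$,a,b}
  S→b C: FOLLOW(C) ⊇ FOLLOW(S) ⊇ {$,a,b}; new: +{$,a,b}
  S: {$,a,b}  A: {$,a,b}  B: {$,a,b}  C: {$,a,b}
[2] done
  S: {$,a,b}  A: {$,a,b}  B: {$,a,b}  C: {$,a,b}

FOLLOW(S) = ["$", "a", "b"]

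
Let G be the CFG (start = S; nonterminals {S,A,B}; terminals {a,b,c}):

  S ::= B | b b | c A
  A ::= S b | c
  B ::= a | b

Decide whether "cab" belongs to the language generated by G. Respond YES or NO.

CNF form of G:
  S -> T0 T0 | T1 A | a | b
  A -> S T0 | c
  B -> a | b
  T0 -> b
  T1 -> c

CYK fill:
  T[0,0] 'c' = {A,T1}  orig:{A}
  T[1,1] 'a' = {B,S}
  T[2,2] 'b' = {B,S,T0}  orig:{B,S}
  T[0,1] 'ca' = ∅
  T[1,2] 'ab' = {A}
  T[0,2] 'cab' = {S}

S ∈ T[0,2] ⇒ YES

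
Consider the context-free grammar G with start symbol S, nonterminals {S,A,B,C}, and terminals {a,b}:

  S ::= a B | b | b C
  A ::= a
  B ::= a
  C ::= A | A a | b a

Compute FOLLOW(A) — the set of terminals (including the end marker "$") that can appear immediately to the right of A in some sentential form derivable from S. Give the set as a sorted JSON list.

FIRST iteration:
iter 1:
  A via A→a: +{a}
  B via B→a: +{a}
  C via C→A: +{a}
  C via C→b a: +{b}
  S via S→a B: +{a}
  S via S→b: +{b}
  S: {a,b}  A: {a}  B: {a}  C: {a,b}
iter 2: (stable)
  S: {a,b}  A: {a}  B: {a}  C: {a,b}

FOLLOW sets:
seed FOLLOW(S) with $
pass 1:
  C→A a: FOLLOW(A) ⊇ FIRST(a) = {a}; new: +{a}
  S→a B: FOLLOW(B) ⊇ FOLLOW(S) ⊇ {$}; new: +{$}
  S→b C: FOLLOW(C) ⊇ FOLLOW(S) ⊇ {$}; new: +{$}
  FOLLOW[S]={$}  FOLLOW[A]={a}  FOLLOW[B]={$}  FOLLOW[C]={$}
pass 2:
  C→A: FOLLOW(A) ⊇ FOLLOW(C) ⊇ {$}; new: +{$}
  FOLLOW[S]={$}  FOLLOW[A]={$,a}  FOLLOW[B]={$}  FOLLOW[C]={$}
pass 3: (stable)
  FOLLOW[S]={$}  FOLLOW[A]={$,a}  FOLLOW[B]={$}  FOLLOW[C]={$}

FOLLOW(A) = ["$", "a"]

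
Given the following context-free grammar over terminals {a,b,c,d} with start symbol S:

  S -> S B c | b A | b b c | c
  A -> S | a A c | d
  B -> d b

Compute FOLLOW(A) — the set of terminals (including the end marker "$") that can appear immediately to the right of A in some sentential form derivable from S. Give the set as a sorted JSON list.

FIRST sets, iterate to fixpoint:
[1]
  A via A→a A c: +{a}
  A via A→d: +{d}
  B via B→d b: +{d}
  S via S→b A: +{b}
  S via S→c: +{c}
  FIRST[S]={b,c}  FIRST[A]={a,d}  FIRST[B]={d}
[2]
  A via A→S: +{b,c}
  FIRST[S]={b,c}  FIRST[A]={a,b,c,d}  FIRST[B]={d}
[3] (no change)
  FIRST[S]={b,c}  FIRST[A]={a,b,c,d}  FIRST[B]={d}

Compute FOLLOW by fixpoint:
FOLLOW(S) := {$}
iter 1:
  A→a A c: FOLLOW(A) ⊇ FIRST(c) = {c}; new: +{c}
  S→S B c: FOLLOW(S) ⊇ FIRST(B) = {d}; new: +{d}
  S→S B c: FOLLOW(B) ⊇ FIRST(c) = {c}; new: +{c}
  S→b A: FOLLOW(A) ⊇ FOLLOW(S) ⊇ {$,d}; new: +{$,d}
  FOLLOW[S]={$,d}  FOLLOW[A]={$,c,d}  FOLLOW[B]={c}
iter 2:
  A→S: FOLLOW(S) ⊇ FOLLOW(A) ⊇ {$,c,d}; new: +{c}
  FOLLOW[S]={$,c,d}  FOLLOW[A]={$,c,d}  FOLLOW[B]={c}
iter 3: (no change)
  FOLLOW[S]={$,c,d}  FOLLOW[A]={$,c,d}  FOLLOW[B]={c}

FOLLOW(A) = ["$", "c", "d"]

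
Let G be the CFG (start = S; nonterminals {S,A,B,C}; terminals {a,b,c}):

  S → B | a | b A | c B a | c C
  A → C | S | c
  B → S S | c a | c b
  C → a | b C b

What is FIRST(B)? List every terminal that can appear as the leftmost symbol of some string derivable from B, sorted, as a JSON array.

FIRST sets, iterate to fixpoint:
[1]
  A via A→c: +{c}
  B via B→c a: +{c}
  C via C→a: +{a}
  C via C→b C b: +{b}
  S via S→B: +{c}
  S via S→a: +{a}
  S via S→b A: +{b}
  FIRST(S)={a,b,c}  FIRST(A)={c}  FIRST(B)={c}  FIRST(C)={a,b}
[2]
  A via A→C: +{a,b}
  B via B→S S: +{a,b}
  FIRST(S)={a,b,c}  FIRST(A)={a,b,c}  FIRST(B)={a,b,c}  FIRST(C)={a,b}
[3] — fixpoint
  FIRST(S)={a,b,c}  FIRST(A)={a,b,c}  FIRST(B)={a,b,c}  FIRST(C)={a,b}

FIRST(B) = ["a", "b", "c"]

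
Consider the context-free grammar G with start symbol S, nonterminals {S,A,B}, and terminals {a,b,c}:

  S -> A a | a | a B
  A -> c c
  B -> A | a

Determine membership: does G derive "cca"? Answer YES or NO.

Convert to CNF:
  S -> A T1 | T1 B | a
  A -> T0 T0
  B -> T0 T0 | a
  T0 -> c
  T1 -> a

Fill CYK table bottom-up:
  [0..0]={T0}  "c"  orig:{}
  [1..1]={T0}  "c"  orig:{}
  [2..2]={B,S,T1}  "a"  orig:{B,S}
  [0..1]={A,B}  "cc"
  [1..2]=∅  "ca"
  [0..2]={S}  "cca"

S ∈ T[0,2] ⇒ YES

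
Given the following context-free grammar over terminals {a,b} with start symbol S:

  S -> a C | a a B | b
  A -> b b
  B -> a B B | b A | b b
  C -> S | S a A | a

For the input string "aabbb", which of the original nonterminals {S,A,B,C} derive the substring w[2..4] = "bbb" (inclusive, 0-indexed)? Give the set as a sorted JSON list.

Convert to CNF:
  S -> T1 C | T1 X5 | b
  A -> T0 T0
  B -> T0 A | T0 T0 | T1 X2
  C -> S X3 | T1 C | T1 X4 | a | b
  T0 -> b
  T1 -> a
  X2 -> B B
  X3 -> T1 A
  X4 -> T1 B
  X5 -> T1 B

CYK fill — only the sub-triangle for w[2..4]:
  cell(2,2) b: {C,S,T0}  orig:{C,S}
  cell(3,3) b: {C,S,T0}  orig:{C,S}
  cell(4,4) b: {C,S,T0}  orig:{C,S}
  cell(2,3) bb: {A,B}
  cell(3,4) bb: {A,B}
  cell(2,4) bbb: {B}

Original NTs in T[2,4] deriving "bbb": ["B"]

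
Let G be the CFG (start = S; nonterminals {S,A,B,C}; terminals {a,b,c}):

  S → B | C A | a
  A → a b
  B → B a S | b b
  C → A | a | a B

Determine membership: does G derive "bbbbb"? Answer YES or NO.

CNF form of G:
  S -> B X3 | C A | T1 T1 | a
  A -> T0 T1
  B -> B X2 | T1 T1
  C -> T0 B | T0 T1 | a
  T0 -> a
  T1 -> b
  X2 -> T0 S
  X3 -> T0 S

CYK table (by increasing span):
  T[0,0] 'b' = {T1}  orig:{}
  T[1,1] 'b' = {T1}  orig:{}
  T[2,2] 'b' = {T1}  orig:{}
  T[3,3] 'b' = {T1}  orig:{}
  T[4,4] 'b' = {T1}  orig:{}
  T[0,1] 'bb' = {B,S}
  T[1,2] 'bb' = {B,S}
  T[2,3] 'bb' = {B,S}
  T[3,4] 'bb' = {B,S}
  T[0,2] 'bbb' = ∅
  T[1,3] 'bbb' = ∅
  T[2,4] 'bbb' = ∅
  T[0,3] 'bbbb' = ∅
  T[1,4] 'bbbb' = ∅
  T[0,4] 'bbbbb' = ∅

S ∉ T[0,4] ⇒ NO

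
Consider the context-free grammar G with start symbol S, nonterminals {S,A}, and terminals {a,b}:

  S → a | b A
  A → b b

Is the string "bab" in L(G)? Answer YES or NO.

CNF form of G:
  S -> T0 A | a
  A -> T0 T0
  T0 -> b

CYK table (by increasing span):
  [0..0]={T0}  "b"  orig:{}
  [1..1]={S}  "a"
  [2..2]={T0}  "b"  orig:{}
  [0..1]=∅  "ba"
  [1..2]=∅  "ab"
  [0..2]=∅  "bab"

S ∉ T[0,2] ⇒ NO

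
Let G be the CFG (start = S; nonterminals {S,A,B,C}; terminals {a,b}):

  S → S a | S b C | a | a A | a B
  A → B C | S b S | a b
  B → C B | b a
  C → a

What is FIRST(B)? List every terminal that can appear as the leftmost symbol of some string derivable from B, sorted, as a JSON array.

FIRST sets, iterate to fixpoint:
iter 1:
  A via A→a b: +{a}
  B via B→b a: +{b}
  C via C→a: +{a}
  S via S→a: +{a}
  S: {a}  A: {a}  B: {b}  C: {a}
iter 2:
  A via A→B C: +{b}
  B via B→C B: +{a}
  S: {a}  A: {a,b}  B: {a,b}  C: {a}
iter 3: done
  S: {a}  A: {a,b}  B: {a,b}  C: {a}

FIRST(B) = ["a", "b"]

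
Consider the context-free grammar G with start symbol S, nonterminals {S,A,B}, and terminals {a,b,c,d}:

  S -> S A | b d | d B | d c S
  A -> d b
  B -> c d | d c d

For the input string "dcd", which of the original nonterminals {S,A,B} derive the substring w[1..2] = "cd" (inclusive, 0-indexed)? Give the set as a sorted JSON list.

CNF form of G:
  S -> S A | T0 B | T0 X4 | T1 T0
  A -> T0 T1
  B -> T0 X3 | T2 T0
  T0 -> d
  T1 -> b
  T2 -> c
  X3 -> T2 T0
  X4 -> T2 S

CYK fill, restricted to cells inside w[1..2]:
  cell(1,1) c: {T2}  orig:{}
  cell(2,2) d: {T0}  orig:{}
  cell(1,2) cd: {B,X3}  orig:{B}

Original NTs in T[1,2] deriving "cd": ["B"]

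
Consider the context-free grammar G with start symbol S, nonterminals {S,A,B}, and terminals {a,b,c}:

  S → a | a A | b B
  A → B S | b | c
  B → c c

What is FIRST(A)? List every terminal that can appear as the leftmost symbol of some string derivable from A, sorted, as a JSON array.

Compute FIRST by fixpoint:
iter 1:
  A via A→b: +{b}
  A via A→c: +{c}
  B via B→c c: +{c}
  S via S→a: +{a}
  S via S→b B: +{b}
  FIRST(S)={a,b}  FIRST(A)={b,c}  FIRST(B)={c}
iter 2: done
  FIRST(S)={a,b}  FIRST(A)={b,c}  FIRST(B)={c}

FIRST(A) = ["b", "c"]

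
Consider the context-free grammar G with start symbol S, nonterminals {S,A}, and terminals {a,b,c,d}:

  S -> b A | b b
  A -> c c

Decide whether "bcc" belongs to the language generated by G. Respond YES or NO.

CNF form of G:
  S -> T1 A | T1 T1
  A -> T0 T0
  T0 -> c
  T1 -> b

Fill CYK table bottom-up:
  T[0,0] 'b' = {T1}  orig:{}
  T[1,1] 'c' = {T0}  orig:{}
  T[2,2] 'c' = {T0}  orig:{}
  T[0,1] 'bc' = ∅
  T[1,2] 'cc' = {A}
  T[0,2] 'bcc' = {S}

S ∈ T[0,2] ⇒ YES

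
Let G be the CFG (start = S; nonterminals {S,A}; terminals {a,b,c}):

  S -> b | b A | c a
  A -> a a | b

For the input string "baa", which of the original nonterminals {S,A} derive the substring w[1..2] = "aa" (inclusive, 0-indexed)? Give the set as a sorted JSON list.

CNF form of G:
  S -> T1 A | T2 T0 | b
  A -> T0 T0 | b
  T0 -> a
  T1 -> b
  T2 -> c

CYK fill (cells [i..j] with 1 ≤ i ≤ j ≤ 2 only):
  T[1,1] 'a' = {T0}  orig:{}
  T[2,2] 'a' = {T0}  orig:{}
  T[1,2] 'aa' = {A}

Original NTs in T[1,2] deriving "aa": ["A"]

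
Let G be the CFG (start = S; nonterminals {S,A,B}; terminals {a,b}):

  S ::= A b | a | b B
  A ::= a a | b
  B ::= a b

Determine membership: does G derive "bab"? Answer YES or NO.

Convert to CNF:
  S -> A T1 | T1 B | a
  A -> T0 T0 | b
  B -> T0 T1
  T0 -> a
  T1 -> b

CYK table (by increasing span):
  cell(0,0) b: {A,T1}  orig:{A}
  cell(1,1) a: {S,T0}  orig:{S}
  cell(2,2) b: {A,T1}  orig:{A}
  cell(0,1) ba: ∅
  cell(1,2) ab: {B}
  cell(0,2) bab: {S}

S ∈ T[0,2] ⇒ YES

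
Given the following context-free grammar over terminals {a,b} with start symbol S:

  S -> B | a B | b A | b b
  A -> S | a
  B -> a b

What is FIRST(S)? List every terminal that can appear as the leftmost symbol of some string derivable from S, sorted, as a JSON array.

FIRST iteration:
iter 1:
  A via A→a: +{a}
  B via B→a b: +{a}
  S via S→B: +{a}
  S via S→b A: +{b}
  FIRST(S)={a,b}  FIRST(A)={a}  FIRST(B)={a}
iter 2:
  A via A→S: +{b}
  FIRST(S)={a,b}  FIRST(A)={a,b}  FIRST(B)={a}
iter 3: (stable)
  FIRST(S)={a,b}  FIRST(A)={a,b}  FIRST(B)={a}

FIRST(S) = ["a", "b"]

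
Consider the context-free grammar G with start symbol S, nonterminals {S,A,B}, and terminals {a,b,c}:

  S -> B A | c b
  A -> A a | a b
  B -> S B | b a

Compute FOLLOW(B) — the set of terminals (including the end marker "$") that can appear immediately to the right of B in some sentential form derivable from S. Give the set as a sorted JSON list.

FIRST iteration:
[1]
  A via A→a b: +{a}
  B via B→b a: +{b}
  S via S→B A: +{b}
  S via S→c b: +{c}
  FIRST[S]={b,c}  FIRST[A]={a}  FIRST[B]={b}
[2]
  B via B→S B: +{c}
  FIRST[S]={b,c}  FIRST[A]={a}  FIRST[B]={b,c}
[3] done
  FIRST[S]={b,c}  FIRST[A]={a}  FIRST[B]={b,c}

FOLLOW sets:
initialize: $ ∈ FOLLOW(S)
pass 1:
  A→A a: FOLLOW(A) ⊇ FIRST(a) = {a}; new: +{a}
  B→S B: FOLLOW(S) ⊇ FIRST(B) = {b,c}; new: +{b,c}
  S→B A: FOLLOW(B) ⊇ FIRST(A) = {a}; new: +{a}
  S→B A: FOLLOW(A) ⊇ FOLLOW(S) ⊇ {$,b,c}; new: +{$,b,c}
  FOLLOW[S]={$,b,c}  FOLLOW[A]={$,a,b,c}  FOLLOW[B]={a}
pass 2: — fixpoint
  FOLLOW[S]={$,b,c}  FOLLOW[A]={$,a,b,c}  FOLLOW[B]={a}

FOLLOW(B) = ["a"]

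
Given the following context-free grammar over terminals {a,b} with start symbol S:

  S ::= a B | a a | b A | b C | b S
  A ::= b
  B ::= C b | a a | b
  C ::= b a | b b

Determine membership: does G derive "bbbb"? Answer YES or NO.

CNF form of G:
  S -> T0 A | T0 C | T0 S | T1 B | T1 T1
  A -> b
  B -> C T0 | T1 T1 | b
  C -> T0 T0 | T0 T1
  T0 -> b
  T1 -> a

CYK fill:
  cell(0,0) b: {A,B,T0}  orig:{A,B}
  cell(1,1) b: {A,B,T0}  orig:{A,B}
  cell(2,2) b: {A,B,T0}  orig:{A,B}
  cell(3,3) b: {A,B,T0}  orig:{A,B}
  cell(0,1) bb: {C,S}
  cell(1,2) bb: {C,S}
  cell(2,3) bb: {C,S}
  cell(0,2) bbb: {B,S}
  cell(1,3) bbb: {B,S}
  cell(0,3) bbbb: {S}

S ∈ T[0,3] ⇒ YES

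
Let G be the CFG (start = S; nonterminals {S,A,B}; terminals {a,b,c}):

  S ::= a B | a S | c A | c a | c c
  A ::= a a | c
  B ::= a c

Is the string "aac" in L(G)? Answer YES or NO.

Convert to CNF:
  S -> T0 B | T0 S | T1 A | T1 T0 | T1 T1
  A -> T0 T0 | c
  B -> T0 T1
  T0 -> a
  T1 -> c

Fill CYK table bottom-up:
  T[0,0] 'a' = {T0}  orig:{}
  T[1,1] 'a' = {T0}  orig:{}
  T[2,2] 'c' = {A,T1}  orig:{A}
  T[0,1] 'aa' = {A}
  T[1,2] 'ac' = {B}
  T[0,2] 'aac' = {S}

S ∈ T[0,2] ⇒ YES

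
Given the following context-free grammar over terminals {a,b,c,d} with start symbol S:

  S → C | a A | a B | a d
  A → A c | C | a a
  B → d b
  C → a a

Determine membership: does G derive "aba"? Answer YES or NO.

Convert to CNF:
  S -> T1 A | T1 B | T1 T1 | T1 T2
  A -> A T0 | T1 T1
  B -> T2 T3
  C -> T1 T1
  T0 -> c
  T1 -> a
  T2 -> d
  T3 -> b

Fill CYK table bottom-up:
  cell(0,0) a: {T1}  orig:{}
  cell(1,1) b: {T3}  orig:{}
  cell(2,2) a: {T1}  orig:{}
  cell(0,1) ab: ∅
  cell(1,2) ba: ∅
  cell(0,2) aba: ∅

S ∉ T[0,2] ⇒ NO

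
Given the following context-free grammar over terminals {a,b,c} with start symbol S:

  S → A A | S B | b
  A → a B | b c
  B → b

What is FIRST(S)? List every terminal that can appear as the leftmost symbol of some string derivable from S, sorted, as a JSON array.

FIRST sets, iterate to fixpoint:
pass 1:
  A via A→a B: +{a}
  A via A→b c: +{b}
  B via B→b: +{b}
  S via S→A A: +{a,b}
  FIRST(S)={a,b}  FIRST(A)={a,b}  FIRST(B)={b}
pass 2: (stable)
  FIRST(S)={a,b}  FIRST(A)={a,b}  FIRST(B)={b}

FIRST(S) = ["a", "b"]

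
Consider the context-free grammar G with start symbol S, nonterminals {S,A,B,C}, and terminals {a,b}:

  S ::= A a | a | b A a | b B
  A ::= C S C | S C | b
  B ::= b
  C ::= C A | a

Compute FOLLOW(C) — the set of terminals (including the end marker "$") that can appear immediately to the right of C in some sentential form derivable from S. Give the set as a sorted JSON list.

Compute FIRST by fixpoint:
[1]
  A via A→b: +{b}
  B via B→b: +{b}
  C via C→a: +{a}
  S via S→A a: +{b}
  S via S→a: +{a}
  FIRST(S)={a,b}  FIRST(A)={b}  FIRST(B)={b}  FIRST(C)={a}
[2]
  A via A→C S C: +{a}
  FIRST(S)={a,b}  FIRST(A)={a,b}  FIRST(B)={b}  FIRST(C)={a}
[3] (no change)
  FIRST(S)={a,b}  FIRST(A)={a,b}  FIRST(B)={b}  FIRST(C)={a}

FOLLOW iteration:
FOLLOW(S) := {$}
iter 1:
  A→C S C: FOLLOW(C) ⊇ FIRST(S) = {a,b}; new: +{a,b}
  A→C S C: FOLLOW(S) ⊇ FIRST(C) = {a}; new: +{a}
  C→C A: FOLLOW(A) ⊇ FOLLOW(C) ⊇ {a,b}; new: +{a,b}
  S→b B: FOLLOW(B) ⊇ FOLLOW(S) ⊇ {$,a}; new: +{$,a}
  FOLLOW(S)={$,a}  FOLLOW(A)={a,b}  FOLLOW(B)={$,a}  FOLLOW(C)={a,b}
iter 2: — fixpoint
  FOLLOW(S)={$,a}  FOLLOW(A)={a,b}  FOLLOW(B)={$,a}  FOLLOW(C)={a,b}

FOLLOW(C) = ["a", "b"]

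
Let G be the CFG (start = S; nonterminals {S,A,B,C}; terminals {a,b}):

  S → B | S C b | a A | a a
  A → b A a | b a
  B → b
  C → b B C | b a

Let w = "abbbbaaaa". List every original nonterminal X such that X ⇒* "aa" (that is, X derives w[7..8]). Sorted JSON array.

CNF form of G:
  S -> S X4 | T1 A | T1 T1 | b
  A -> T0 T1 | T0 X2
  B -> b
  C -> T0 T1 | T0 X3
  T0 -> b
  T1 -> a
  X2 -> A T1
  X3 -> B C
  X4 -> C T0

Fill CYK table bottom-up (cells [i..j] with 7 ≤ i ≤ j ≤ 8 only):
  cell(7,7) a: {T1}  orig:{}
  cell(8,8) a: {T1}  orig:{}
  cell(7,8) aa: {S}

Original NTs in T[7,8] deriving "aa": ["S"]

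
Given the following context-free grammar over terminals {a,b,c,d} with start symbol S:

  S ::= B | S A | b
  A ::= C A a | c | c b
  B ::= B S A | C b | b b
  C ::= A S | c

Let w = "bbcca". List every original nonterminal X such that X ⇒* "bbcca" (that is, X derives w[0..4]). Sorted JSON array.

CNF form of G:
  S -> B X5 | C T2 | S A | T2 T2 | b
  A -> C X3 | T1 T2 | c
  B -> B X4 | C T2 | T2 T2
  C -> A S | c
  T0 -> a
  T1 -> c
  T2 -> b
  X3 -> A T0
  X4 -> S A
  X5 -> S A

Fill CYK table bottom-up, restricted to cells inside w[0..4]:
  T[0,0] 'b' = {S,T2}  orig:{S}
  T[1,1] 'b' = {S,T2}  orig:{S}
  T[2,2] 'c' = {A,C,T1}  orig:{A,C}
  T[3,3] 'c' = {A,C,T1}  orig:{A,C}
  T[4,4] 'a' = {T0}  orig:{}
  T[0,1] 'bb' = {B,S}
  T[1,2] 'bc' = {S,X4,X5}  orig:{S}
  T[2,3] 'cc' = ∅
  T[3,4] 'ca' = {X3}  orig:{}
  T[0,2] 'bbc' = {S,X4,X5}  orig:{S}
  T[1,3] 'bcc' = {S,X4,X5}  orig:{S}
  T[2,4] 'cca' = {A}
  T[0,3] 'bbcc' = {S,X4,X5}  orig:{S}
  T[1,4] 'bcca' = {S,X4,X5}  orig:{S}
  T[0,4] 'bbcca' = {S,X4,X5}  orig:{S}

Original NTs in T[0,4] deriving "bbcca": ["S"]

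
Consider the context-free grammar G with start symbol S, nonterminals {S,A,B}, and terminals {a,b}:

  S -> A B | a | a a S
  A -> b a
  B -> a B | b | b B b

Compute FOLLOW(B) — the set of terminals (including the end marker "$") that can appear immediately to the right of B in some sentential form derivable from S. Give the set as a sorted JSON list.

FIRST sets, iterate to fixpoint:
pass 1:
  A via A→b a: +{b}
  B via B→a B: +{a}
  B via B→b: +{b}
  S via S→A B: +{b}
  S via S→a: +{a}
  FIRST(S)={a,b}  FIRST(A)={b}  FIRST(B)={a,b}
pass 2: — fixpoint
  FIRST(S)={a,b}  FIRST(A)={b}  FIRST(B)={a,b}

FOLLOW iteration:
initialize: $ ∈ FOLLOW(S)
pass 1:
  B→b B b: FOLLOW(B) ⊇ FIRST(b) = {b}; new: +{b}
  S→A B: FOLLOW(A) ⊇ FIRST(B) = {a,b}; new: +{a,b}
  S→A B: FOLLOW(B) ⊇ FOLLOW(S) ⊇ {$}; new: +{$}
  S: {$}  A: {a,b}  B: {$,b}
pass 2: (no change)
  S: {$}  A: {a,b}  B: {$,b}

FOLLOW(B) = ["$", "b"]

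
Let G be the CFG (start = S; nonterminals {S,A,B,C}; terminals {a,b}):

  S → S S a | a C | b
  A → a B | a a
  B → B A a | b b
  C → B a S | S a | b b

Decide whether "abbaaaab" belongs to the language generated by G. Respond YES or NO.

Convert to CNF:
  S -> S X4 | T0 C | b
  A -> T0 B | T0 T0
  B -> B X2 | T1 T1
  C -> B X3 | S T0 | T1 T1
  T0 -> a
  T1 -> b
  X2 -> A T0
  X3 -> T0 S
  X4 -> S T0

CYK fill:
  cell(0,0) a: {T0}  orig:{}
  cell(1,1) b: {S,T1}  orig:{S}
  cell(2,2) b: {S,T1}  orig:{S}
  cell(3,3) a: {T0}  orig:{}
  cell(4,4) a: {T0}  orig:{}
  cell(5,5) a: {T0}  orig:{}
  cell(6,6) a: {T0}  orig:{}
  cell(7,7) b: {S,T1}  orig:{S}
  cell(0,1) ab: {X3}  orig:{}
  cell(1,2) bb: {B,C}
  cell(2,3) ba: {C,X4}  orig:{C}
  cell(3,4) aa: {A}
  cell(4,5) aa: {A}
  cell(5,6) aa: {A}
  cell(6,7) ab: {X3}  orig:{}
  cell(0,2) abb: {A,S}
  cell(1,3) bba: {S}
  cell(2,4) baa: ∅
  cell(3,5) aaa: {X2}  orig:{}
  cell(4,6) aaa: {X2}  orig:{}
  cell(5,7) aab: ∅
  cell(0,3) abba: {C,X2,X3,X4}  orig:{C}
  cell(1,4) bbaa: {C,X4}  orig:{C}
  cell(2,5) baaa: ∅
  cell(3,6) aaaa: ∅
  cell(4,7) aaab: ∅
  cell(0,4) abbaa: {S}
  cell(1,5) bbaaa: {B}
  cell(2,6) baaaa: ∅
  cell(3,7) aaaab: ∅
  cell(0,5) abbaaa: {A,C,X4}  orig:{A,C}
  cell(1,6) bbaaaa: ∅
  cell(2,7) baaaab: ∅
  cell(0,6) abbaaaa: {X2}  orig:{}
  cell(1,7) bbaaaab: {C}
  cell(0,7) abbaaaab: {S}

S ∈ T[0,7] ⇒ YES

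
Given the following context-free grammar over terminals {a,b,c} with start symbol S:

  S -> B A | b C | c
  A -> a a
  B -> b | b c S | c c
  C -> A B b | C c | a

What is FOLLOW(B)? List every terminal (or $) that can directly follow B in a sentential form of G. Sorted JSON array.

Compute FIRST by fixpoint:
pass 1:
  A via A→a a: +{a}
  B via B→b: +{b}
  B via B→c c: +{c}
  C via C→A B b: +{a}
  S via S→B A: +{b,c}
  FIRST[S]={b,c}  FIRST[A]={a}  FIRST[B]={b,c}  FIRST[C]={a}
pass 2: done
  FIRST[S]={b,c}  FIRST[A]={a}  FIRST[B]={b,c}  FIRST[C]={a}

FOLLOW iteration:
seed FOLLOW(S) with $
round 1:
  C→A B b: FOLLOW(A) ⊇ FIRST(B) = {b,c}; new: +{b,c}
  C→A B b: FOLLOW(B) ⊇ FIRST(b) = {b}; new: +{b}
  C→C c: FOLLOW(C) ⊇ FIRST(c) = {c}; new: +{c}
  S→B A: FOLLOW(B) ⊇ FIRST(A) = {a}; new: +{a}
  S→B A: FOLLOW(A) ⊇ FOLLOW(S) ⊇ {$}; new: +{$}
  S→b C: FOLLOW(C) ⊇ FOLLOW(S) ⊇ {$}; new: +{$}
  FOLLOW[S]={$}  FOLLOW[A]={$,b,c}  FOLLOW[B]={a,b}  FOLLOW[C]={$,c}
round 2:
  B→b c S: FOLLOW(S) ⊇ FOLLOW(B) ⊇ {a,b}; new: +{a,b}
  S→B A: FOLLOW(A) ⊇ FOLLOW(S) ⊇ {$,a,b}; new: +{a}
  S→b C: FOLLOW(C) ⊇ FOLLOW(S) ⊇ {$,a,b}; new: +{a,b}
  FOLLOW[S]={$,a,b}  FOLLOW[A]={$,a,b,c}  FOLLOW[B]={a,b}  FOLLOW[C]={$,a,b,c}
round 3: (no change)
  FOLLOW[S]={$,a,b}  FOLLOW[A]={$,a,b,c}  FOLLOW[B]={a,b}  FOLLOW[C]={$,a,b,c}

FOLLOW(B) = ["a", "b"]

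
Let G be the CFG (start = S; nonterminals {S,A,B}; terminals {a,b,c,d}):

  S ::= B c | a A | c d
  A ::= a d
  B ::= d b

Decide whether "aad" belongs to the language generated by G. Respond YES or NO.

Convert to CNF:
  S -> B T3 | T0 A | T3 T1
  A -> T0 T1
  B -> T1 T2
  T0 -> a
  T1 -> d
  T2 -> b
  T3 -> c

Fill CYK table bottom-up:
  [0..0]={T0}  "a"  orig:{}
  [1..1]={T0}  "a"  orig:{}
  [2..2]={T1}  "d"  orig:{}
  [0..1]=∅  "aa"
  [1..2]={A}  "ad"
  [0..2]={S}  "aad"

S ∈ T[0,2] ⇒ YES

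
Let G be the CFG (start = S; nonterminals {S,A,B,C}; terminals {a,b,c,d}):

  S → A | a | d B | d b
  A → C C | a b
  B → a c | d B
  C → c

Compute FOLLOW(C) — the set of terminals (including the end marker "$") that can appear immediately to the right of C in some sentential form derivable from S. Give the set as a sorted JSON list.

FIRST sets, iterate to fixpoint:
pass 1:
  A via A→a b: +{a}
  B via B→a c: +{a}
  B via B→d B: +{d}
  C via C→c: +{c}
  S via S→A: +{a}
  S via S→d B: +{d}
  FIRST[S]={a,d}  FIRST[A]={a}  FIRST[B]={a,d}  FIRST[C]={c}
pass 2:
  A via A→C C: +{c}
  S via S→A: +{c}
  FIRST[S]={a,c,d}  FIRST[A]={a,c}  FIRST[B]={a,d}  FIRST[C]={c}
pass 3: (stable)
  FIRST[S]={a,c,d}  FIRST[A]={a,c}  FIRST[B]={a,d}  FIRST[C]={c}

Compute FOLLOW by fixpoint:
FOLLOW(S) := {$}
pass 1:
  A→C C: FOLLOW(C) ⊇ FIRST(C) = {c}; new: +{c}
  S→A: FOLLOW(A) ⊇ FOLLOW(S) ⊇ {$}; new: +{$}
  S→d B: FOLLOW(B) ⊇ FOLLOW(S) ⊇ {$}; new: +{$}
  S: {$}  A: {$}  B: {$}  C: {c}
pass 2:
  A→C C: FOLLOW(C) ⊇ FOLLOW(A) ⊇ {$}; new: +{$}
  S: {$}  A: {$}  B: {$}  C: {$,c}
pass 3: done
  S: {$}  A: {$}  B: {$}  C: {$,c}

FOLLOW(C) = ["$", "c"]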